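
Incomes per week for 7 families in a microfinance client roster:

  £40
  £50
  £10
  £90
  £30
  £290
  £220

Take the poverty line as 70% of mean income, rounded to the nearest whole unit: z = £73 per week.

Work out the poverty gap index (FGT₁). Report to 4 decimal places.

0.3170

Poor units: £10, £30, £40, £50 (q = 4 of N = 7).
Gap ratios (z−y)/z: (73−10)/73 = 0.8630; (73−30)/73 = 0.5890; (73−40)/73 = 0.4521; (73−50)/73 = 0.3151.
Σ = 2.219178. Dividing by the full population N = 7 gives P₁ = 0.3170.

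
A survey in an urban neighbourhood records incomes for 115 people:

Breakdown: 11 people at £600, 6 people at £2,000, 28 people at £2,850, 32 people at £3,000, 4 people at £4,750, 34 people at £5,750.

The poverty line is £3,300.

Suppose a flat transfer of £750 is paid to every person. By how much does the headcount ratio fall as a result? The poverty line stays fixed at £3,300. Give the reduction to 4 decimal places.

0.5217

Before: below the line — 11×£600, 6×£2,000, 28×£2,850, 32×£3,000; headcount ratio = 0.669565.
After the £750 transfer: below the line — 11×£1,350, 6×£2,750; headcount ratio = 0.147826.
Reduction = 0.669565 − 0.147826 = 0.5217.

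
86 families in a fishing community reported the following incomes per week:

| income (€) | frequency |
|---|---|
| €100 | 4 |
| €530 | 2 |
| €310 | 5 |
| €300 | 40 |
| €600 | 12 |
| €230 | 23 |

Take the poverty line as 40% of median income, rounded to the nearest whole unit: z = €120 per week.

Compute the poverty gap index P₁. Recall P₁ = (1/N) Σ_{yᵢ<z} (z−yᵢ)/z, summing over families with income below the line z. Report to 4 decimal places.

Below z: 4×€100 (q = 4 of N = 86).
Gap ratios (z−y)/z: (120−100)/120 = 0.1667 (×4).
Sum of shortfalls = 0.666667; P₁ averages over all N: 0.666667 / 86 = 0.0078.

0.0078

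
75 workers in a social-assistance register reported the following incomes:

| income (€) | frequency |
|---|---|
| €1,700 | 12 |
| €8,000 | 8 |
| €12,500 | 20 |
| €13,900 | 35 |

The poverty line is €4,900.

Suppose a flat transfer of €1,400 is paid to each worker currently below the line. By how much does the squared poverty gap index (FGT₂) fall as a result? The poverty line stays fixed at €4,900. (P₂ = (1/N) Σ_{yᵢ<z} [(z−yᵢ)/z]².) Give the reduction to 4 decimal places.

Before: below the line — 12×€1,700; squared poverty gap index (FGT₂) = 0.068238.
After the €1,400 transfer: below the line — 12×€3,100; squared poverty gap index (FGT₂) = 0.021591.
Reduction = 0.068238 − 0.021591 = 0.0466.

0.0466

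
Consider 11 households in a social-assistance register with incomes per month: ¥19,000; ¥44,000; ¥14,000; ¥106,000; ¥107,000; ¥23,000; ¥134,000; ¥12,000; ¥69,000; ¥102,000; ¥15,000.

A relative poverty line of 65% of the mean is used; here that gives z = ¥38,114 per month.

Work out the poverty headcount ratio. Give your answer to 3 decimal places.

5 of the 11 households have income below ¥38,114.
H = 5/11 = 0.455.

0.455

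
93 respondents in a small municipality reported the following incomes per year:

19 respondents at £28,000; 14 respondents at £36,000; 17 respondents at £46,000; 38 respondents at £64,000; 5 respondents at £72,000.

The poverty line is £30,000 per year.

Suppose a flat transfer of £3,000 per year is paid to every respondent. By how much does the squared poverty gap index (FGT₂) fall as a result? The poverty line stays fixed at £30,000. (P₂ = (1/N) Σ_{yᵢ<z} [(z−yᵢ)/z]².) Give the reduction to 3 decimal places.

Before: below the line — 19×£28,000; squared poverty gap index (FGT₂) = 0.00091.
After the £3,000 transfer: below the line — none; squared poverty gap index (FGT₂) = 0.00000.
Reduction = 0.00091 − 0.00000 = 0.001.

0.001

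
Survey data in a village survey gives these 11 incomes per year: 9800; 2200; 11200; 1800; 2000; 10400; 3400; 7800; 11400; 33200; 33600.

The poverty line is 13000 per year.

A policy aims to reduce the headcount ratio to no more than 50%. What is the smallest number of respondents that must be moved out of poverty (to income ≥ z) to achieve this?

4

9 of the 11 respondents are poor, so H = 9/11 = 0.818.
A headcount ratio of at most 50% allows at most ⌊0.50 × 11⌋ = 5 poor respondents.
So at least 9 − 5 = 4 must be lifted.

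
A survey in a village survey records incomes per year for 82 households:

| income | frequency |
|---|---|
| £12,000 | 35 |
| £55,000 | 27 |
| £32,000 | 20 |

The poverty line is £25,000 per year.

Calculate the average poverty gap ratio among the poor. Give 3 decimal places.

Below the line: 35×£12,000 (q = 35 of N = 82).
Shortfall ratios (z−y)/z: 0.5200 (×35); sum = 18.200000.
The income-gap ratio divides by q (the poor only): 18.200000 / 35 = 0.520.

0.520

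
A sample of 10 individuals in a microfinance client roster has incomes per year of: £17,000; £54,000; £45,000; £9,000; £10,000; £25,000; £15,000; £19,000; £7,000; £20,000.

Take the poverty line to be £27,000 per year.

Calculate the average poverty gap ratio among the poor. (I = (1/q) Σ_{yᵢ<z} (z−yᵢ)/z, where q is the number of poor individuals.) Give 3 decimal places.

0.435

Below z: £7,000, £9,000, £10,000, £15,000, £17,000, £19,000, £20,000, £25,000 (q = 8 of N = 10).
Shortfall ratios (z−y)/z: 0.7407, 0.6667, 0.6296, 0.4444, 0.3704, 0.2963, 0.2593, 0.0741; sum = 3.481481.
The income-gap ratio divides by q (the poor only): 3.481481 / 8 = 0.435.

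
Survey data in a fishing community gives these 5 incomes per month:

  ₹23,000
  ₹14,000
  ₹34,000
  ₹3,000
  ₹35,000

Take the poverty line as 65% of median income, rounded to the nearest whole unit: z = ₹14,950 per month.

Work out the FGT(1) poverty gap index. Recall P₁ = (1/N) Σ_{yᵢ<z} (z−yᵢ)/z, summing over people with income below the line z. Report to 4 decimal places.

0.1726

Below z: ₹3,000, ₹14,000 (q = 2 of N = 5).
Relative gaps: (14950−3000)/14950 = 0.7993; (14950−14000)/14950 = 0.0635.
Sum of shortfalls = 0.862876; P₁ averages over all N: 0.862876 / 5 = 0.1726.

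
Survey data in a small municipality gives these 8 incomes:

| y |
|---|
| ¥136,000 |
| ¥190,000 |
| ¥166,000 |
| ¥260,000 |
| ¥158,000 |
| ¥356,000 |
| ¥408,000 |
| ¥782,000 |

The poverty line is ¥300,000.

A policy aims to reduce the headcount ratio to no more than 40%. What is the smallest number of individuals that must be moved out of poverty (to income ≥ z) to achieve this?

Currently q = 5 of N = 8 are below the line (H = 0.625).
A headcount ratio of at most 40% allows at most ⌊0.40 × 8⌋ = 3 poor individuals.
So at least 5 − 3 = 2 must be lifted.

2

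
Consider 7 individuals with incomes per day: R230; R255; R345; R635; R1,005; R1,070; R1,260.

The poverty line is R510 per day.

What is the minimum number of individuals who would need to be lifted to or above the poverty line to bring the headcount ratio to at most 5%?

3

3 of the 7 individuals are poor, so H = 3/7 = 0.429.
A headcount ratio of at most 5% allows at most ⌊0.05 × 7⌋ = 0 poor individuals.
So at least 3 − 0 = 3 must be lifted.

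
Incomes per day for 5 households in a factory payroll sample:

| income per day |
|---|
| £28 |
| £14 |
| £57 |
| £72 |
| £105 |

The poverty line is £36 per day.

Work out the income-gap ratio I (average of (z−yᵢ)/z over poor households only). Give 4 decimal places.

Incomes under z: £14, £28 (q = 2 of N = 5).
Relative gaps: 0.6111, 0.2222; sum = 0.833333.
I averages over the q = 2 poor units only: 0.833333 / 2 = 0.4167.

0.4167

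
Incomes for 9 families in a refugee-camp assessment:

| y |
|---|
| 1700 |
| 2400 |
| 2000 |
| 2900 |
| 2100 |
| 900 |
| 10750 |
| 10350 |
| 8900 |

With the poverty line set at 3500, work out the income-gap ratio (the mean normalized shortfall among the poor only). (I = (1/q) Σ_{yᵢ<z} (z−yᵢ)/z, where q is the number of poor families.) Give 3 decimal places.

0.429

Below the line: 900, 1700, 2000, 2100, 2400, 2900 (q = 6 of N = 9).
Shortfall ratios (z−y)/z: 0.7429, 0.5143, 0.4286, 0.4000, 0.3143, 0.1714; sum = 2.571429.
I averages over the q = 6 poor units only: 2.571429 / 6 = 0.429.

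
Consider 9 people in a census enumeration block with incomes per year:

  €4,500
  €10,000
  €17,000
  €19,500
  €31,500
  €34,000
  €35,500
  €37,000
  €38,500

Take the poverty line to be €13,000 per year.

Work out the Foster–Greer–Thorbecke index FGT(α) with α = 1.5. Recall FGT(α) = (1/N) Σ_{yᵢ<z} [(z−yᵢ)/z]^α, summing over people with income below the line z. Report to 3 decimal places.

0.071

Below z: €4,500, €10,000 (q = 2 of N = 9).
Relative gaps: (13000−4500)/13000 = 0.6538; (13000−10000)/13000 = 0.2308.
Raised to α = 1.5: 0.52870; 0.11086.
Sum = 0.639563; FGT(1.5) = 0.639563 / 9 = 0.071.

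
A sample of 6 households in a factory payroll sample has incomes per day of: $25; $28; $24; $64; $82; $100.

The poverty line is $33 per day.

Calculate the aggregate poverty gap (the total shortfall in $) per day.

Incomes under z: $24, $25, $28 (q = 3 of N = 6).
Individual gaps: 33−24 = 9; 33−25 = 8; 33−28 = 5.
Aggregate gap = $22.

$22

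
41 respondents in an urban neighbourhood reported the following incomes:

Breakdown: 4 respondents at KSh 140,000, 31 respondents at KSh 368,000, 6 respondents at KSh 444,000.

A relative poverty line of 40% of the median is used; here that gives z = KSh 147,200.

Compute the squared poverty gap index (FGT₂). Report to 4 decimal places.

Below z: 4×KSh 140,000 (q = 4 of N = 41).
Normalized shortfalls: (147200−140000)/147200 = 0.0489 (×4).
Squared: 0.0024 (×4).
Sum = 0.009570; P₂ = 0.009570 / 41 = 0.0002.

0.0002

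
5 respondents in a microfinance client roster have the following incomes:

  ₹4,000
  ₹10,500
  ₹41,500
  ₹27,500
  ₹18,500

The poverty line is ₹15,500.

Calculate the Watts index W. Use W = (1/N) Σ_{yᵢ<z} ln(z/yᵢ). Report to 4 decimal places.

Poor units: ₹4,000, ₹10,500 (q = 2 of N = 5).
Log gaps: ln(15500/4000) = 1.3545; ln(15500/10500) = 0.3895.
W = 1.744010 / 5 = 0.3488.

0.3488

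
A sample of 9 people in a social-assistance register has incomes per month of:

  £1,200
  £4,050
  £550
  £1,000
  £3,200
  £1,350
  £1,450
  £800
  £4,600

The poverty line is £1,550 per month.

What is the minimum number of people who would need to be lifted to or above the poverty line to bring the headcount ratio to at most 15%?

6 of the 9 people are poor, so H = 6/9 = 0.667.
A headcount ratio of at most 15% allows at most ⌊0.15 × 9⌋ = 1 poor people.
So at least 6 − 1 = 5 must be lifted.

5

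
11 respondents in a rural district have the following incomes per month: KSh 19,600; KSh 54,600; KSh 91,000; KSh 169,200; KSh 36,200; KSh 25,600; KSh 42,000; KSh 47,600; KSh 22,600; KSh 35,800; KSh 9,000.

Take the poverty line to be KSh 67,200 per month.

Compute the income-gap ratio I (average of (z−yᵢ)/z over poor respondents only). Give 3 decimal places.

0.516

Incomes under z: KSh 9,000, KSh 19,600, KSh 22,600, KSh 25,600, KSh 35,800, KSh 36,200, KSh 42,000, KSh 47,600, KSh 54,600 (q = 9 of N = 11).
Relative gaps: 0.8661, 0.7083, 0.6637, 0.6190, 0.4673, 0.4613, 0.3750, 0.2917, 0.1875; sum = 4.639881.
I averages over the q = 9 poor units only: 4.639881 / 9 = 0.516.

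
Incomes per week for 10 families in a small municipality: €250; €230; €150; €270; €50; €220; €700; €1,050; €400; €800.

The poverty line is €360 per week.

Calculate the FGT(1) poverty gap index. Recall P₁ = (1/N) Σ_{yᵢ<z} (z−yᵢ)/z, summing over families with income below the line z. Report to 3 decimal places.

0.275

Poor units: €50, €150, €220, €230, €250, €270 (q = 6 of N = 10).
Relative gaps: (360−50)/360 = 0.8611; (360−150)/360 = 0.5833; (360−220)/360 = 0.3889; (360−230)/360 = 0.3611; (360−250)/360 = 0.3056; (360−270)/360 = 0.2500.
Σ = 2.750000. Dividing by the full population N = 10 gives P₁ = 0.275.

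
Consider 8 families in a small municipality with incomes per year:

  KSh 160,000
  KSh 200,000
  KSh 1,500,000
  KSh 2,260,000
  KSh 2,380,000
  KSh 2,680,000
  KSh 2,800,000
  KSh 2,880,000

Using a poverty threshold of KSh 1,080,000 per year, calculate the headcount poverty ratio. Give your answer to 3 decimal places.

0.250

2 of the 8 families have income below KSh 1,080,000.
H = 2/8 = 0.250.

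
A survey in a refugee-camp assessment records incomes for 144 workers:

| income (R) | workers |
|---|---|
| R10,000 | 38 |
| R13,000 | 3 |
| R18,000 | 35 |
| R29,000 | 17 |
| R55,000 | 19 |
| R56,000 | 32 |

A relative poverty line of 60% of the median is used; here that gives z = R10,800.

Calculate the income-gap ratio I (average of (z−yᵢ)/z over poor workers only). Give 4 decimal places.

Below the line: 38×R10,000 (q = 38 of N = 144).
Relative gaps: 0.0741 (×38); sum = 2.814815.
I averages over the q = 38 poor units only: 2.814815 / 38 = 0.0741.

0.0741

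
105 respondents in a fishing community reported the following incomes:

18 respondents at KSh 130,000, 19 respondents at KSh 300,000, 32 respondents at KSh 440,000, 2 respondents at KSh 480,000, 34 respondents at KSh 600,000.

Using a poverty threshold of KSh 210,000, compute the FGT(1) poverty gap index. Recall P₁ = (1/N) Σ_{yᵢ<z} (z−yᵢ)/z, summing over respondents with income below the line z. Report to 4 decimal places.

Incomes under z: 18×KSh 130,000 (q = 18 of N = 105).
Normalized shortfalls: (210000−130000)/210000 = 0.3810 (×18).
Σ = 6.857143. Dividing by the full population N = 105 gives P₁ = 0.0653.

0.0653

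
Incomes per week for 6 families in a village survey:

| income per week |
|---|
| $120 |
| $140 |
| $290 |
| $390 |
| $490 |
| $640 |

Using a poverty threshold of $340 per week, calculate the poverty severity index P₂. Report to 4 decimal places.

0.1311

Incomes under z: $120, $140, $290 (q = 3 of N = 6).
Normalized shortfalls: (340−120)/340 = 0.6471; (340−140)/340 = 0.5882; (340−290)/340 = 0.1471.
Squared: 0.4187; 0.3460; 0.0216.
Sum = 0.786332; P₂ = 0.786332 / 6 = 0.1311.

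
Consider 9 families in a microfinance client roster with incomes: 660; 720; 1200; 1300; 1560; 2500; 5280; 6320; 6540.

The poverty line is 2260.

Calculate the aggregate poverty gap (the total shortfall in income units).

5860

Below z: 660, 720, 1200, 1300, 1560 (q = 5 of N = 9).
Individual gaps: 2260−660 = 1600; 2260−720 = 1540; 2260−1200 = 1060; 2260−1300 = 960; 2260−1560 = 700.
Aggregate gap = 5860.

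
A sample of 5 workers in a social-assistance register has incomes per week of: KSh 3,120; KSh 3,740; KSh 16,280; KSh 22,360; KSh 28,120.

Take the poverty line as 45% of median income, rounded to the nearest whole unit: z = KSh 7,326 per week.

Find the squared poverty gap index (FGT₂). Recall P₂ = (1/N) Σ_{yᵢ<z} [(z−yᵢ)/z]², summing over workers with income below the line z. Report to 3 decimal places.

Below z: KSh 3,120, KSh 3,740 (q = 2 of N = 5).
Normalized shortfalls: (7326−3120)/7326 = 0.5741; (7326−3740)/7326 = 0.4895.
Squared: 0.3296; 0.2396.
Sum = 0.569213; P₂ = 0.569213 / 5 = 0.114.

0.114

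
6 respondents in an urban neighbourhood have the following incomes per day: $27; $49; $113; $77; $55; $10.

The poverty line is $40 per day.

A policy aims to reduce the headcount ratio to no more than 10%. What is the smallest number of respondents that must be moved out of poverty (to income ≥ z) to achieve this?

2 of the 6 respondents are poor, so H = 2/6 = 0.333.
A headcount ratio of at most 10% allows at most ⌊0.10 × 6⌋ = 0 poor respondents.
So at least 2 − 0 = 2 must be lifted.

2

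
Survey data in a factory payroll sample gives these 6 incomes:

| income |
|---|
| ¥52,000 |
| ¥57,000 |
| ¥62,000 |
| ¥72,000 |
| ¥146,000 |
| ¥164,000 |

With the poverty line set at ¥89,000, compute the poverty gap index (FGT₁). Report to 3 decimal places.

Below the line: ¥52,000, ¥57,000, ¥62,000, ¥72,000 (q = 4 of N = 6).
Shortfall ratios: (89000−52000)/89000 = 0.4157; (89000−57000)/89000 = 0.3596; (89000−62000)/89000 = 0.3034; (89000−72000)/89000 = 0.1910.
Σ = 1.269663. Dividing by the full population N = 6 gives P₁ = 0.212.

0.212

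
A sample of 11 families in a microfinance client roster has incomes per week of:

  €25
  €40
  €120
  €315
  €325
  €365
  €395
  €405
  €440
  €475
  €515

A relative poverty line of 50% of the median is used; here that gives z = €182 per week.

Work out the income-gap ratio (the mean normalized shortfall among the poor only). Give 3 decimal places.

0.661

Poor units: €25, €40, €120 (q = 3 of N = 11).
Shortfall ratios (z−y)/z: 0.8626, 0.7802, 0.3407; sum = 1.983516.
I averages over the q = 3 poor units only: 1.983516 / 3 = 0.661.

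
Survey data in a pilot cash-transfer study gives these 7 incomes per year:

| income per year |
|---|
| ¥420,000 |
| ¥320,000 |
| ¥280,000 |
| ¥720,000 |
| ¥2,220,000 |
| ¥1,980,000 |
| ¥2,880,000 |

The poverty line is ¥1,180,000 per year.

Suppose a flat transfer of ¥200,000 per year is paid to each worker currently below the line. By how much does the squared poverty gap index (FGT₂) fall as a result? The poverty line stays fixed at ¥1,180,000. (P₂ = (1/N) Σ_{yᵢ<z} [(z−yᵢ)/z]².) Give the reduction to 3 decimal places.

Before: below the line — ¥280,000, ¥320,000, ¥420,000, ¥720,000; squared poverty gap index (FGT₂) = 0.23996.
After the ¥200,000 transfer: below the line — ¥480,000, ¥520,000, ¥620,000, ¥920,000; squared poverty gap index (FGT₂) = 0.13407.
Reduction = 0.23996 − 0.13407 = 0.106.

0.106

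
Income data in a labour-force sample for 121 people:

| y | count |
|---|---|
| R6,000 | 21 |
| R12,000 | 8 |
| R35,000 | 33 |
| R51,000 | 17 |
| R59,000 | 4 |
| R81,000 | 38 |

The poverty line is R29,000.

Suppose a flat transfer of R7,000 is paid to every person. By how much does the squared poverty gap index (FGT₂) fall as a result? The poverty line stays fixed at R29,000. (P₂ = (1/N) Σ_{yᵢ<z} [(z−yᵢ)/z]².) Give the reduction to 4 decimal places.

0.0712

Before: below the line — 21×R6,000, 8×R12,000; squared poverty gap index (FGT₂) = 0.131887.
After the R7,000 transfer: below the line — 21×R13,000, 8×R19,000; squared poverty gap index (FGT₂) = 0.060691.
Reduction = 0.131887 − 0.060691 = 0.0712.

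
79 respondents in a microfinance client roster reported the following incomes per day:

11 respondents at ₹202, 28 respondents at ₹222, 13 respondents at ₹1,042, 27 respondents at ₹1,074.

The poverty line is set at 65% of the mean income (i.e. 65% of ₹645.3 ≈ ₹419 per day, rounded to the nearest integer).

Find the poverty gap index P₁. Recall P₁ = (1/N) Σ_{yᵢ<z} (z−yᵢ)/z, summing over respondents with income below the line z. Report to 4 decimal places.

Incomes under z: 11×₹202, 28×₹222 (q = 39 of N = 79).
Relative gaps: (419−202)/419 = 0.5179 (×11); (419−222)/419 = 0.4702 (×28).
Σ = 18.861575. Dividing by the full population N = 79 gives P₁ = 0.2388.

0.2388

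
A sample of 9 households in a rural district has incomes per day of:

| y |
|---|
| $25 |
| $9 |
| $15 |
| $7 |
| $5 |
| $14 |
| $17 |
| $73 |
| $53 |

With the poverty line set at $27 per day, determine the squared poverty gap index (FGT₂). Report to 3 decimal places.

Below z: $5, $7, $9, $14, $15, $17, $25 (q = 7 of N = 9).
Gap ratios (z−y)/z: (27−5)/27 = 0.8148; (27−7)/27 = 0.7407; (27−9)/27 = 0.6667; (27−14)/27 = 0.4815; (27−15)/27 = 0.4444; (27−17)/27 = 0.3704; (27−25)/27 = 0.0741.
Squared: 0.6639; 0.5487; 0.4444; 0.2318; 0.1975; 0.1372; 0.0055.
Sum = 2.229081; P₂ = 2.229081 / 9 = 0.248.

0.248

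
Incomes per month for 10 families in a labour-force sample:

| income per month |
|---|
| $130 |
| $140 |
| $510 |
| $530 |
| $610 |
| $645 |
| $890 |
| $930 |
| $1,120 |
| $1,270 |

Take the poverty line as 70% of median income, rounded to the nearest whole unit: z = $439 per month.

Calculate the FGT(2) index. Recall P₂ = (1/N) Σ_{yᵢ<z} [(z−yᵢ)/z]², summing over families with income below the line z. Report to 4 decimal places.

Below z: $130, $140 (q = 2 of N = 10).
Normalized shortfalls: (439−130)/439 = 0.7039; (439−140)/439 = 0.6811.
Squared: 0.4954; 0.4639.
Sum = 0.959325; P₂ = 0.959325 / 10 = 0.0959.

0.0959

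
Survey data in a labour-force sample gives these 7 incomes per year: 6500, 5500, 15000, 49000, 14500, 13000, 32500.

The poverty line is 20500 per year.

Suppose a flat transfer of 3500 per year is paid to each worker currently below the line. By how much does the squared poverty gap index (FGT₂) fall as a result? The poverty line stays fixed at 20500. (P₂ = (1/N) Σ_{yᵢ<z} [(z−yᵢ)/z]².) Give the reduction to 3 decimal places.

Before: below the line — 5500, 6500, 13000, 14500, 15000; squared poverty gap index (FGT₂) = 0.18475.
After the 3500 transfer: below the line — 9000, 10000, 16500, 18000, 18500; squared poverty gap index (FGT₂) = 0.09136.
Reduction = 0.18475 − 0.09136 = 0.093.

0.093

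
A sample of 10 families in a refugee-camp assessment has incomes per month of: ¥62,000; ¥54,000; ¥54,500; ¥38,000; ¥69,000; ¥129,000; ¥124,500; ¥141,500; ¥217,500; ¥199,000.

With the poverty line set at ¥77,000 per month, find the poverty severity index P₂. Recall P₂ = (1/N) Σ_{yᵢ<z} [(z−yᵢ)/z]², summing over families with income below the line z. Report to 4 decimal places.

Incomes under z: ¥38,000, ¥54,000, ¥54,500, ¥62,000, ¥69,000 (q = 5 of N = 10).
Normalized shortfalls: (77000−38000)/77000 = 0.5065; (77000−54000)/77000 = 0.2987; (77000−54500)/77000 = 0.2922; (77000−62000)/77000 = 0.1948; (77000−69000)/77000 = 0.1039.
Squared: 0.2565; 0.0892; 0.0854; 0.0379; 0.0108.
Sum = 0.479887; P₂ = 0.479887 / 10 = 0.0480.

0.0480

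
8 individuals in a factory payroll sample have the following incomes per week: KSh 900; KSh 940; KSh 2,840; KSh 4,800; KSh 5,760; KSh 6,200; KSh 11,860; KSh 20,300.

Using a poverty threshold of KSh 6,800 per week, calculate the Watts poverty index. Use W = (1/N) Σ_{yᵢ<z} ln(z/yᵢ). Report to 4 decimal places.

Poor units: KSh 900, KSh 940, KSh 2,840, KSh 4,800, KSh 5,760, KSh 6,200 (q = 6 of N = 8).
Log shortfalls: ln(6800/900) = 2.0223; ln(6800/940) = 1.9788; ln(6800/2840) = 0.8731; ln(6800/4800) = 0.3483; ln(6800/5760) = 0.1660; ln(6800/6200) = 0.0924.
W = 5.480865 / 8 = 0.6851.

0.6851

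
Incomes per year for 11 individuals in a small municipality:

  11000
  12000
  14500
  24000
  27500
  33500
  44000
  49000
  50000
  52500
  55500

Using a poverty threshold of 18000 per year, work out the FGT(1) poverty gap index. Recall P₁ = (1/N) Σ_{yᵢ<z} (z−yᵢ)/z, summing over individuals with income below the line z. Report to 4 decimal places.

0.0833

Incomes under z: 11000, 12000, 14500 (q = 3 of N = 11).
Relative gaps: (18000−11000)/18000 = 0.3889; (18000−12000)/18000 = 0.3333; (18000−14500)/18000 = 0.1944.
Sum of shortfalls = 0.916667; P₁ averages over all N: 0.916667 / 11 = 0.0833.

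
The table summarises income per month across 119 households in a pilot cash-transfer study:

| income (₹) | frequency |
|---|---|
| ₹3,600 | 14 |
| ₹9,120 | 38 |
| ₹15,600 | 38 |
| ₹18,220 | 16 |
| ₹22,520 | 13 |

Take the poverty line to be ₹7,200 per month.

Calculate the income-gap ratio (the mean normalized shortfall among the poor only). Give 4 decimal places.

0.5000

Below the line: 14×₹3,600 (q = 14 of N = 119).
Shortfall ratios (z−y)/z: 0.5000 (×14); sum = 7.000000.
The income-gap ratio divides by q (the poor only): 7.000000 / 14 = 0.5000.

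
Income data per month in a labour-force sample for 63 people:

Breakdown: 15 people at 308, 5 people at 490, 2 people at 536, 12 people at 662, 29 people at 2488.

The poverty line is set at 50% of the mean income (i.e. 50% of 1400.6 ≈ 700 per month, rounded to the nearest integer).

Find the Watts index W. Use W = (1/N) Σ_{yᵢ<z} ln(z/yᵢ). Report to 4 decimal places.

Below z: 15×308, 5×490, 2×536, 12×662 (q = 34 of N = 63).
Log gaps: ln(700/308) = 0.8210 (×15); ln(700/490) = 0.3567 (×5); ln(700/536) = 0.2669 (×2); ln(700/662) = 0.0558 (×12).
W = 15.301753 / 63 = 0.2429.

0.2429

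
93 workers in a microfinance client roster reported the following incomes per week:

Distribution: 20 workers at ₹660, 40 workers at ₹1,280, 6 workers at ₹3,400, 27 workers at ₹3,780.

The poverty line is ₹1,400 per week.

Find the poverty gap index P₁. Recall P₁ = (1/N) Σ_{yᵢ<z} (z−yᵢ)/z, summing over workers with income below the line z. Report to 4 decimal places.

Incomes under z: 20×₹660, 40×₹1,280 (q = 60 of N = 93).
Relative gaps: (1400−660)/1400 = 0.5286 (×20); (1400−1280)/1400 = 0.0857 (×40).
Σ = 14.000000. Dividing by the full population N = 93 gives P₁ = 0.1505.

0.1505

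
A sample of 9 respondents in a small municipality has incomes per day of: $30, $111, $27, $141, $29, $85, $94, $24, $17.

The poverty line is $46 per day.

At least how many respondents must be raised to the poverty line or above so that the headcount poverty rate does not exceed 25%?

3

5 of the 9 respondents are poor, so H = 5/9 = 0.556.
A headcount ratio of at most 25% allows at most ⌊0.25 × 9⌋ = 2 poor respondents.
So at least 5 − 2 = 3 must be lifted.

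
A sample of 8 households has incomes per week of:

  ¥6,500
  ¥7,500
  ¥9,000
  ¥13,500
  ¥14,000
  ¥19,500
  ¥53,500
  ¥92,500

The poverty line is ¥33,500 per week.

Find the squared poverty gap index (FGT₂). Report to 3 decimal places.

0.332

Below z: ¥6,500, ¥7,500, ¥9,000, ¥13,500, ¥14,000, ¥19,500 (q = 6 of N = 8).
Shortfall ratios: (33500−6500)/33500 = 0.8060; (33500−7500)/33500 = 0.7761; (33500−9000)/33500 = 0.7313; (33500−13500)/33500 = 0.5970; (33500−14000)/33500 = 0.5821; (33500−19500)/33500 = 0.4179.
Squared: 0.6496; 0.6024; 0.5349; 0.3564; 0.3388; 0.1746.
Sum = 2.656716; P₂ = 2.656716 / 8 = 0.332.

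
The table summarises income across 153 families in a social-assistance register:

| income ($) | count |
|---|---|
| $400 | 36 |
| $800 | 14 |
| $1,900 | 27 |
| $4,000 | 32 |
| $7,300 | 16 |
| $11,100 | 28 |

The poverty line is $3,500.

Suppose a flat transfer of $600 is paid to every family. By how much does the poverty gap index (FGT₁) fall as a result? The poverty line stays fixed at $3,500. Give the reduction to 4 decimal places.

0.0863

Before: below the line — 36×$400, 14×$800, 27×$1,900; poverty gap index (FGT₁) = 0.359664.
After the $600 transfer: below the line — 36×$1,000, 14×$1,400, 27×$2,500; poverty gap index (FGT₁) = 0.273389.
Reduction = 0.359664 − 0.273389 = 0.0863.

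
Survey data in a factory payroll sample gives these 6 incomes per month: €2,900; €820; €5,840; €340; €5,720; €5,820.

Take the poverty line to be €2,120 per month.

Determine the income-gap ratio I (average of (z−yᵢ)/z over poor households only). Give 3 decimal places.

Incomes under z: €340, €820 (q = 2 of N = 6).
Shortfall ratios (z−y)/z: 0.8396, 0.6132; sum = 1.452830.
I averages over the q = 2 poor units only: 1.452830 / 2 = 0.726.

0.726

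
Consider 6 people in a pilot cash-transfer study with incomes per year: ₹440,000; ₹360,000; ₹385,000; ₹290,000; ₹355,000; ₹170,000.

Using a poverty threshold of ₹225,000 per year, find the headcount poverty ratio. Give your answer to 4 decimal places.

0.1667

1 of the 6 people have income below ₹225,000.
H = 1/6 = 0.1667.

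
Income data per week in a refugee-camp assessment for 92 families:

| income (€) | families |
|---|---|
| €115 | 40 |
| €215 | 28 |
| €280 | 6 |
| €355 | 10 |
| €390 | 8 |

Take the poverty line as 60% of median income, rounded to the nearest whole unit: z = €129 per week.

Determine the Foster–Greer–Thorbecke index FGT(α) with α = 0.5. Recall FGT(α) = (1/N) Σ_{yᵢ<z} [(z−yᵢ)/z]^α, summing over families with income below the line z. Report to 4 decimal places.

0.1432

Below the line: 40×€115 (q = 40 of N = 92).
Normalized shortfalls: (129−115)/129 = 0.1085 (×40).
Raised to α = 0.5: 0.32943 (×40).
Sum = 13.177383; FGT(0.5) = 13.177383 / 92 = 0.1432.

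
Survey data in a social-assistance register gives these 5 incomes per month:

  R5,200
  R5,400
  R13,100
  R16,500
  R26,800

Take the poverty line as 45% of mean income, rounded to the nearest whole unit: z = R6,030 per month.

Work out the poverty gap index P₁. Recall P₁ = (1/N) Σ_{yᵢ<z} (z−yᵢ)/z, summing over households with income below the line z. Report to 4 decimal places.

Poor units: R5,200, R5,400 (q = 2 of N = 5).
Relative gaps: (6030−5200)/6030 = 0.1376; (6030−5400)/6030 = 0.1045.
Σ = 0.242123. Dividing by the full population N = 5 gives P₁ = 0.0484.

0.0484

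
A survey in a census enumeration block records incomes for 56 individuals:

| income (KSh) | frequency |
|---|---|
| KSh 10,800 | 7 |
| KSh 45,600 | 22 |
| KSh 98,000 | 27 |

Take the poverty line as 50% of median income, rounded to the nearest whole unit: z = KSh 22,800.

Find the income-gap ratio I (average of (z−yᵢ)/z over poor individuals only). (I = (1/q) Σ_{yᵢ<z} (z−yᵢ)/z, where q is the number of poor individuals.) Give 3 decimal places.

Incomes under z: 7×KSh 10,800 (q = 7 of N = 56).
Shortfall ratios (z−y)/z: 0.5263 (×7); sum = 3.684211.
The income-gap ratio divides by q (the poor only): 3.684211 / 7 = 0.526.

0.526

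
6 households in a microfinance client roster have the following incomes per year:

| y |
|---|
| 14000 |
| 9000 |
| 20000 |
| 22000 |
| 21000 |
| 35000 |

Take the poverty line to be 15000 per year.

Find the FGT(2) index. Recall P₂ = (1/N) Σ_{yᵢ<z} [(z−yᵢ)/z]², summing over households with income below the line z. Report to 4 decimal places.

0.0274

Incomes under z: 9000, 14000 (q = 2 of N = 6).
Normalized shortfalls: (15000−9000)/15000 = 0.4000; (15000−14000)/15000 = 0.0667.
Squared: 0.1600; 0.0044.
Sum = 0.164444; P₂ = 0.164444 / 6 = 0.0274.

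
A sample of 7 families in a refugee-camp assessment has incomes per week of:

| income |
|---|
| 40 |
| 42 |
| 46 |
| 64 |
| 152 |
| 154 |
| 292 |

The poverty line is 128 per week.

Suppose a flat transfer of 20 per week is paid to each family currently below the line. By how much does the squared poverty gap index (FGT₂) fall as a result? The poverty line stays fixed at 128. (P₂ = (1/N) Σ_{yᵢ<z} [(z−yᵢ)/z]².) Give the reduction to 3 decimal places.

0.098

Before: below the line — 40, 42, 46, 64; squared poverty gap index (FGT₂) = 0.22635.
After the 20 transfer: below the line — 60, 62, 66, 84; squared poverty gap index (FGT₂) = 0.12870.
Reduction = 0.22635 − 0.12870 = 0.098.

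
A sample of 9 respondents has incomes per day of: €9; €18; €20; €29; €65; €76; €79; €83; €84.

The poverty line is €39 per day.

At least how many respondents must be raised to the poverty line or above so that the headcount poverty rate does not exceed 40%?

1

Currently q = 4 of N = 9 are below the line (H = 0.444).
A headcount ratio of at most 40% allows at most ⌊0.40 × 9⌋ = 3 poor respondents.
So at least 4 − 3 = 1 must be lifted.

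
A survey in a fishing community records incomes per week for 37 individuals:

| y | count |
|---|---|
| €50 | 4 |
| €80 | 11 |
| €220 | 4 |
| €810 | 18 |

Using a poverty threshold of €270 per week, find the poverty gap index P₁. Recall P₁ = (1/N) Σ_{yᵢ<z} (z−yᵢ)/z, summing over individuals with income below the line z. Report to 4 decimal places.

0.3173

Below the line: 4×€50, 11×€80, 4×€220 (q = 19 of N = 37).
Relative gaps: (270−50)/270 = 0.8148 (×4); (270−80)/270 = 0.7037 (×11); (270−220)/270 = 0.1852 (×4).
Sum of shortfalls = 11.740741; P₁ averages over all N: 11.740741 / 37 = 0.3173.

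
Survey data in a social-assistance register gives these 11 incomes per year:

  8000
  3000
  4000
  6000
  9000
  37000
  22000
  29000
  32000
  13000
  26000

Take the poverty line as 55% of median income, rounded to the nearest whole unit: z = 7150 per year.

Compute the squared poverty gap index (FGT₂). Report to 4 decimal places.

Poor units: 3000, 4000, 6000 (q = 3 of N = 11).
Shortfall ratios: (7150−3000)/7150 = 0.5804; (7150−4000)/7150 = 0.4406; (7150−6000)/7150 = 0.1608.
Squared: 0.3369; 0.1941; 0.0259.
Sum = 0.556849; P₂ = 0.556849 / 11 = 0.0506.

0.0506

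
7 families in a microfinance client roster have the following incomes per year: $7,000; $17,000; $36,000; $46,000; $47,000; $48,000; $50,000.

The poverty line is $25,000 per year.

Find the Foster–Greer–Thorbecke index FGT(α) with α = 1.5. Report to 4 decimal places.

0.1131

Incomes under z: $7,000, $17,000 (q = 2 of N = 7).
Gap ratios (z−y)/z: (25000−7000)/25000 = 0.7200; (25000−17000)/25000 = 0.3200.
Raised to α = 1.5: 0.61094; 0.18102.
Sum = 0.791960; FGT(1.5) = 0.791960 / 7 = 0.1131.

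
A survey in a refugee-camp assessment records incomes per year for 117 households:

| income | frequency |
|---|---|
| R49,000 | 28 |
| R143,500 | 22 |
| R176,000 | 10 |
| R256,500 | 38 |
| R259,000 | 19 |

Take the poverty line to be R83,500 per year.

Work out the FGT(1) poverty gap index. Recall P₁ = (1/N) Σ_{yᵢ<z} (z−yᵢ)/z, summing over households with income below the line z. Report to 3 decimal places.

0.099

Incomes under z: 28×R49,000 (q = 28 of N = 117).
Gap ratios (z−y)/z: (83500−49000)/83500 = 0.4132 (×28).
Σ = 11.568862. Dividing by the full population N = 117 gives P₁ = 0.099.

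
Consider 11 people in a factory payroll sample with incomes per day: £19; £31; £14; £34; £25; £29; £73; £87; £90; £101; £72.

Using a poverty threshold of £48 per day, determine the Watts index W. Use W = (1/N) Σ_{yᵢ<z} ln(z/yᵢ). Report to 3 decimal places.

0.372

Below z: £14, £19, £25, £29, £31, £34 (q = 6 of N = 11).
ln(z/y) terms: ln(48/14) = 1.2321; ln(48/19) = 0.9268; ln(48/25) = 0.6523; ln(48/29) = 0.5039; ln(48/31) = 0.4372; ln(48/34) = 0.3448.
W = 4.097190 / 11 = 0.372.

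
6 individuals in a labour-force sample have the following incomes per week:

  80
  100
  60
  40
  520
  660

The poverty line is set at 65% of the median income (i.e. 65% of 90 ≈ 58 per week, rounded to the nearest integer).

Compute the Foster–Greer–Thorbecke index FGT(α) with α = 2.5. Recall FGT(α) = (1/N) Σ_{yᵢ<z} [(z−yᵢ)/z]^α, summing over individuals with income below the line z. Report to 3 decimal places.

0.009

Poor units: 40 (q = 1 of N = 6).
Relative gaps: (58−40)/58 = 0.3103.
Raised to α = 2.5: 0.05366.
Sum = 0.053655; FGT(2.5) = 0.053655 / 6 = 0.009.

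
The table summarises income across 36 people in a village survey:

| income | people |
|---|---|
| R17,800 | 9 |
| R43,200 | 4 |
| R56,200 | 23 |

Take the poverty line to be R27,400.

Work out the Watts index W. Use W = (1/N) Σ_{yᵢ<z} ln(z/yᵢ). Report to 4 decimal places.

Incomes under z: 9×R17,800 (q = 9 of N = 36).
ln(z/y) terms: ln(27400/17800) = 0.4313 (×9).
W = 3.882101 / 36 = 0.1078.

0.1078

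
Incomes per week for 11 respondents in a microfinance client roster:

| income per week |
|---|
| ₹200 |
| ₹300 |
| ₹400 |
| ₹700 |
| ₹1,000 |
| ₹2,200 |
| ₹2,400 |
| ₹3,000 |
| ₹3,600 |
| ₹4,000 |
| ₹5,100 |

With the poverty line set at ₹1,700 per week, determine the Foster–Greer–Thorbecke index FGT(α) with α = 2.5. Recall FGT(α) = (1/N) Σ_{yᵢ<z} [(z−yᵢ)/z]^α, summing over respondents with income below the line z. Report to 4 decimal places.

0.2029

Incomes under z: ₹200, ₹300, ₹400, ₹700, ₹1,000 (q = 5 of N = 11).
Gap ratios (z−y)/z: (1700−200)/1700 = 0.8824; (1700−300)/1700 = 0.8235; (1700−400)/1700 = 0.7647; (1700−700)/1700 = 0.5882; (1700−1000)/1700 = 0.4118.
Raised to α = 2.5: 0.73132; 0.61546; 0.51137; 0.26539; 0.10880.
Sum = 2.232330; FGT(2.5) = 2.232330 / 11 = 0.2029.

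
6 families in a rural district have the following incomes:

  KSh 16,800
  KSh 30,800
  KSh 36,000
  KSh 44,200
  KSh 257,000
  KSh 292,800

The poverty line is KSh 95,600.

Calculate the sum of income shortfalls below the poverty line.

KSh 254,600

Incomes under z: KSh 16,800, KSh 30,800, KSh 36,000, KSh 44,200 (q = 4 of N = 6).
Individual gaps: 95600−16800 = 78800; 95600−30800 = 64800; 95600−36000 = 59600; 95600−44200 = 51400.
Aggregate gap = KSh 254,600.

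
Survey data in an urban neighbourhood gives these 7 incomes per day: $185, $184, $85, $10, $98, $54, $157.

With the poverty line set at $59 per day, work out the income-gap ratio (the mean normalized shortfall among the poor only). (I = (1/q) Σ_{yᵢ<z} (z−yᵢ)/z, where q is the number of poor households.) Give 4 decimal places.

0.4576

Incomes under z: $10, $54 (q = 2 of N = 7).
Shortfall ratios (z−y)/z: 0.8305, 0.0847; sum = 0.915254.
The income-gap ratio divides by q (the poor only): 0.915254 / 2 = 0.4576.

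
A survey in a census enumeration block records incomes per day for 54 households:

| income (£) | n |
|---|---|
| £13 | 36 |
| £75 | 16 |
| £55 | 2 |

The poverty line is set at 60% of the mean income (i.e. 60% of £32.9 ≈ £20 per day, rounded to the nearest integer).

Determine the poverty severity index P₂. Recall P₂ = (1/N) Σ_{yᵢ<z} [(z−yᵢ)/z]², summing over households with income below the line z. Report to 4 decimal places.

Poor units: 36×£13 (q = 36 of N = 54).
Shortfall ratios: (20−13)/20 = 0.3500 (×36).
Squared: 0.1225 (×36).
Sum = 4.410000; P₂ = 4.410000 / 54 = 0.0817.

0.0817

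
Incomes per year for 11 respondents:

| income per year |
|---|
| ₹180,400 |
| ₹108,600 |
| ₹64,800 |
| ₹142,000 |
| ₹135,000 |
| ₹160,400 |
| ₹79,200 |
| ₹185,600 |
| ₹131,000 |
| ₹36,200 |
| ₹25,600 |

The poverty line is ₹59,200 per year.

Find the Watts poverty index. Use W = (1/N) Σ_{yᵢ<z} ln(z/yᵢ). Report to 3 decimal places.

Incomes under z: ₹25,600, ₹36,200 (q = 2 of N = 11).
Log shortfalls: ln(59200/25600) = 0.8383; ln(59200/36200) = 0.4919.
W = 1.330192 / 11 = 0.121.

0.121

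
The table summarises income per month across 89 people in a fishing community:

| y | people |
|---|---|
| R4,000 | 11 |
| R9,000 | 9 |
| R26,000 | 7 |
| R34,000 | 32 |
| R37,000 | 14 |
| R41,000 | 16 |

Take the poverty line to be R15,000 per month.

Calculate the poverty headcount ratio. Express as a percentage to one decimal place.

20 of the 89 people have income below R15,000.
H = 20/89 = 22.5%.

22.5%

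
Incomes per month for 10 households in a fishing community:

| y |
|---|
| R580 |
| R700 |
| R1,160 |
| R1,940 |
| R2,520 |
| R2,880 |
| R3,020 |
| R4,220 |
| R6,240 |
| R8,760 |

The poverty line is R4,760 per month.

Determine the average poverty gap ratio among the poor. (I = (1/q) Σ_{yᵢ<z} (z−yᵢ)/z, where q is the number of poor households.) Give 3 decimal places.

Below the line: R580, R700, R1,160, R1,940, R2,520, R2,880, R3,020, R4,220 (q = 8 of N = 10).
Relative gaps: 0.8782, 0.8529, 0.7563, 0.5924, 0.4706, 0.3950, 0.3655, 0.1134; sum = 4.424370.
I averages over the q = 8 poor units only: 4.424370 / 8 = 0.553.

0.553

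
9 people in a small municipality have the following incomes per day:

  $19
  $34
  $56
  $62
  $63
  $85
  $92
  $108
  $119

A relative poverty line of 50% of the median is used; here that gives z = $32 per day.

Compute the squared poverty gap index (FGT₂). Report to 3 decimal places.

0.018

Poor units: $19 (q = 1 of N = 9).
Shortfall ratios: (32−19)/32 = 0.4062.
Squared: 0.1650.
Sum = 0.165039; P₂ = 0.165039 / 9 = 0.018.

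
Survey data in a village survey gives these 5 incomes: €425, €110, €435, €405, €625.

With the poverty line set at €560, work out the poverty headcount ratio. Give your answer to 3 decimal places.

0.800

4 of the 5 households have income below €560.
H = 4/5 = 0.800.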